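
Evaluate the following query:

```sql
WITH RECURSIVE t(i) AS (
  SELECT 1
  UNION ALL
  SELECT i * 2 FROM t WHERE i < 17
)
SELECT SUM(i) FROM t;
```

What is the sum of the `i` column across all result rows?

Base: i=1.
Iteration 1: 1 < 17 holds -> i = 1 * 2 = 2.
Iteration 2: 2 < 17 holds -> i = 2 * 2 = 4.
Iteration 3: 4 < 17 holds -> i = 4 * 2 = 8.
Iteration 4: 8 < 17 holds -> i = 8 * 2 = 16.
Iteration 5: 16 < 17 holds -> i = 16 * 2 = 32.
Iteration 6: 32 < 17 fails; recursion stops.
SUM(i) = 1 + 2 + 4 + 8 + 16 + 32 = 63.

63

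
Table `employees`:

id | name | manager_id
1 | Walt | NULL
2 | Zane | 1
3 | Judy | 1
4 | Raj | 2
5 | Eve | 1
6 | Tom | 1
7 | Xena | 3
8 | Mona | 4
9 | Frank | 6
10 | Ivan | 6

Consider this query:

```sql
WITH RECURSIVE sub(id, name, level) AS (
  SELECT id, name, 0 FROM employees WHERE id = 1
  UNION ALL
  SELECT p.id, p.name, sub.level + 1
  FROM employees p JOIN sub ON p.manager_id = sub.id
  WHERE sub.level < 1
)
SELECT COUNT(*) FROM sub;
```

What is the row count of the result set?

5

Base: id=1 (Walt) at level 0.
Iteration 1: rows with manager_id in {1} -> Zane (id 2, level 1), Judy (id 3, level 1), Eve (id 5, level 1), Tom (id 6, level 1).
Iteration 2: level < 1 fails for all current rows; recursion stops.
Total rows emitted: 5.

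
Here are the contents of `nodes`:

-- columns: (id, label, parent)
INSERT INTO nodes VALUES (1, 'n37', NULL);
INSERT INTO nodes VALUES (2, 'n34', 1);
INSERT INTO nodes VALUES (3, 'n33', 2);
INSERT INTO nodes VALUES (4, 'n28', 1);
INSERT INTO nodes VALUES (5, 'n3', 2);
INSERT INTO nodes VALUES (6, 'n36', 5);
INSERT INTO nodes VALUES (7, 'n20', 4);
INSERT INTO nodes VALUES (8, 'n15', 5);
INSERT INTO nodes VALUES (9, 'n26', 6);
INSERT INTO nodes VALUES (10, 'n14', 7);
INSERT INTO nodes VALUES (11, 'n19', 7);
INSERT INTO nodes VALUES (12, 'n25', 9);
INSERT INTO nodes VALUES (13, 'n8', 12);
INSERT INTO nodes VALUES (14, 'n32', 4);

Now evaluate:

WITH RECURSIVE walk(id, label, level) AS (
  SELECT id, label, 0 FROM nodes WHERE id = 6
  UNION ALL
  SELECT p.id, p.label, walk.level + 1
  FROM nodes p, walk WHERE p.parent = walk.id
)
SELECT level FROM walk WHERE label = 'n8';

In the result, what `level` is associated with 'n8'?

3

Base: id=6 (n36) at level 0.
Iteration 1: rows with parent in {6} -> n26 (id 9, level 1).
Iteration 2: rows with parent in {9} -> n25 (id 12, level 2).
Iteration 3: rows with parent in {12} -> n8 (id 13, level 3).
Iteration 4: no rows with parent in {13}; recursion stops.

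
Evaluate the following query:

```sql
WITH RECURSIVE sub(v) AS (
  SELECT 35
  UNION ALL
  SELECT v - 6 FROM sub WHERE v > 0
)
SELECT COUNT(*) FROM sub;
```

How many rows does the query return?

7

Base: v=35.
Iteration 1: 35 > 0 holds -> v = 35 - 6 = 29.
Iteration 2: 29 > 0 holds -> v = 29 - 6 = 23.
Iteration 3: 23 > 0 holds -> v = 23 - 6 = 17.
Iteration 4: 17 > 0 holds -> v = 17 - 6 = 11.
Iteration 5: 11 > 0 holds -> v = 11 - 6 = 5.
Iteration 6: 5 > 0 holds -> v = 5 - 6 = -1.
Iteration 7: -1 > 0 fails; recursion stops.
Total rows emitted: 7.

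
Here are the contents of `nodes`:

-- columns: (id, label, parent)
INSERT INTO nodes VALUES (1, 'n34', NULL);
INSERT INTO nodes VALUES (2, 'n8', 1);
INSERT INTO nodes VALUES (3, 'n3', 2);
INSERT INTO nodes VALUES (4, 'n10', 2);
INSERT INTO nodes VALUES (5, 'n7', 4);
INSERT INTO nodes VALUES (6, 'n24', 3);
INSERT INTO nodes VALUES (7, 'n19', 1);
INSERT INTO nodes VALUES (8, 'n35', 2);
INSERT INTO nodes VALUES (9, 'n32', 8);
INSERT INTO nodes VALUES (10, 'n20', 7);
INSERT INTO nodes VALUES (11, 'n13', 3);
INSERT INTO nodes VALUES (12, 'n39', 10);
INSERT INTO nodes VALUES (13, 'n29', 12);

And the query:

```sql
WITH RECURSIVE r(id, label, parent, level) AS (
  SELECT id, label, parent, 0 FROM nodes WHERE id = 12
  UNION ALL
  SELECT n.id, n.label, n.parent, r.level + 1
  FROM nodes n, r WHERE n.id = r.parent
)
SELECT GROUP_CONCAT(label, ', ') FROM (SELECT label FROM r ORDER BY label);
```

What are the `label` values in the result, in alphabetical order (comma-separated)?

n19, n20, n34, n39

Base: id=12 (n39), parent=10, level 0.
Iteration 1: join on id=10 -> n20 (id 10, parent=7, level 1).
Iteration 2: join on id=7 -> n19 (id 7, parent=1, level 2).
Iteration 3: join on id=1 -> n34 (id 1, parent=NULL, level 3).
Iteration 4: parent is NULL; no match; recursion stops.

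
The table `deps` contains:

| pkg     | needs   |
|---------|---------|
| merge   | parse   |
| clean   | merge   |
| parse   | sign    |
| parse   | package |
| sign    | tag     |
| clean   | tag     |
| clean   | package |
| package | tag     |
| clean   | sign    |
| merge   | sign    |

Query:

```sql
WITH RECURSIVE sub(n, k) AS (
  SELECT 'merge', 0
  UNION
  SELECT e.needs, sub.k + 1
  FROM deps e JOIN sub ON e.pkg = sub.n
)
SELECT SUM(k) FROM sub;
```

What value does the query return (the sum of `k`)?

Base: (merge, k=0).
Iteration 1: edges from {merge} -> (parse, k=1), (sign, k=1).
Iteration 2: edges from {parse,sign} -> (package, k=2), (sign, k=2), (tag, k=2).
Iteration 3: edges from {package,sign,tag} -> (tag, k=3). [UNION drops 1 duplicate row(s)]
Iteration 4: no outgoing edges from {tag}; recursion stops.
SUM(k) = 0 + 1 + 1 + 2 + 2 + 2 + 3 = 11.

11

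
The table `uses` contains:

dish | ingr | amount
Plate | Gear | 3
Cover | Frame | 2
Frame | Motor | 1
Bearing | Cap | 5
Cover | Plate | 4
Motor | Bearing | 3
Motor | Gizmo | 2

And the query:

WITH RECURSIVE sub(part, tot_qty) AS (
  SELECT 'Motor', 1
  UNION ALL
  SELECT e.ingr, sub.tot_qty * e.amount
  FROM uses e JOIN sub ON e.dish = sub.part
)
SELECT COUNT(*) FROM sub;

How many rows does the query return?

4

Base: (Motor, tot_qty=1).
Iteration 1: components of {Motor} -> Bearing = 1*3 = 3, Gizmo = 1*2 = 2.
Iteration 2: components of {Bearing,Gizmo} -> Cap = 3*5 = 15.
Iteration 3: no further components; recursion stops.
Total rows emitted: 4.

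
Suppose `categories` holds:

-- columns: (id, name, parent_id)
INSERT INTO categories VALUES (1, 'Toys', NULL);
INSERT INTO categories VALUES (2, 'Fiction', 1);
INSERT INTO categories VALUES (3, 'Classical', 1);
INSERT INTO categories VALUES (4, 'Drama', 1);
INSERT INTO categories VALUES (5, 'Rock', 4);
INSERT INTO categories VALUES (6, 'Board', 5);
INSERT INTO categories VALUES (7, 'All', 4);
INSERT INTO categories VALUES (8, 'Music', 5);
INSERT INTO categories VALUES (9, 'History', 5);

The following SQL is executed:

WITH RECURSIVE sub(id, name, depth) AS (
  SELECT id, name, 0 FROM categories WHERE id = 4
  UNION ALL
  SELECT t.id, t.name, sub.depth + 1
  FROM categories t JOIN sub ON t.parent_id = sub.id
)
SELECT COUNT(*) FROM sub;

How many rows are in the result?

Base: id=4 (Drama) at depth 0.
Iteration 1: rows with parent_id in {4} -> Rock (id 5, depth 1), All (id 7, depth 1).
Iteration 2: rows with parent_id in {5,7} -> Board (id 6, depth 2), Music (id 8, depth 2), History (id 9, depth 2).
Iteration 3: no rows with parent_id in {6,8,9}; recursion stops.
Total rows emitted: 6.

6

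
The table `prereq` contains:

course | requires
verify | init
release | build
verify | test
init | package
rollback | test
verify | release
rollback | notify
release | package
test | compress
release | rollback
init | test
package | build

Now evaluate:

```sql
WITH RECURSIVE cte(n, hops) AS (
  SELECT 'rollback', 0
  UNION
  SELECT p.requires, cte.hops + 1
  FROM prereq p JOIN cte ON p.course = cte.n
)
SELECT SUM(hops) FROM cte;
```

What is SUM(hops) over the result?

4

Base: (rollback, hops=0).
Iteration 1: edges from {rollback} -> (notify, hops=1), (test, hops=1).
Iteration 2: edges from {notify,test} -> (compress, hops=2).
Iteration 3: no outgoing edges from {compress}; recursion stops.
SUM(hops) = 0 + 1 + 1 + 2 = 4.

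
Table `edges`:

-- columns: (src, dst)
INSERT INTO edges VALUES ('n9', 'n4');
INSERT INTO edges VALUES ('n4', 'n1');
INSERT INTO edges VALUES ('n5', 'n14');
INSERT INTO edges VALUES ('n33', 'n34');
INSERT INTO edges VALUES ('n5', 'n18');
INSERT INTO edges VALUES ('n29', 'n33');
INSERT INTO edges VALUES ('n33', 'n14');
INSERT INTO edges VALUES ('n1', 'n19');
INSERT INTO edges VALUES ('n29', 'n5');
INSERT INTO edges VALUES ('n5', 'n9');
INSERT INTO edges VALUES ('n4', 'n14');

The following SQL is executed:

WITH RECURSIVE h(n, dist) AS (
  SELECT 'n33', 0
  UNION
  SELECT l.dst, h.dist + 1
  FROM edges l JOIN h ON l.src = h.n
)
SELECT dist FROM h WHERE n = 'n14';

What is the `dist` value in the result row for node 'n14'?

Base: (n33, dist=0).
Iteration 1: edges from {n33} -> (n14, dist=1), (n34, dist=1).
Iteration 2: no outgoing edges from {n14,n34}; recursion stops.

1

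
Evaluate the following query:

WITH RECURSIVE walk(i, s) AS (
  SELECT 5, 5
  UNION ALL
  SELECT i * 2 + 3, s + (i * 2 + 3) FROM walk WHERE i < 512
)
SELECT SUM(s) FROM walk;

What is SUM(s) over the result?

3908

Base: i=5, s=5.
Iteration 1: 5 < 512 holds -> i = 5 * 2 + 3 = 13, s = 5 + 13 = 18.
Iteration 2: 13 < 512 holds -> i = 13 * 2 + 3 = 29, s = 18 + 29 = 47.
Iteration 3: 29 < 512 holds -> i = 29 * 2 + 3 = 61, s = 47 + 61 = 108.
Iteration 4: 61 < 512 holds -> i = 61 * 2 + 3 = 125, s = 108 + 125 = 233.
Iteration 5: 125 < 512 holds -> i = 125 * 2 + 3 = 253, s = 233 + 253 = 486.
Iteration 6: 253 < 512 holds -> i = 253 * 2 + 3 = 509, s = 486 + 509 = 995.
Iteration 7: 509 < 512 holds -> i = 509 * 2 + 3 = 1021, s = 995 + 1021 = 2016.
Iteration 8: 1021 < 512 fails; recursion stops.
SUM(s) = 5 + 18 + 47 + 108 + 233 + 486 + 995 + 2016 = 3908.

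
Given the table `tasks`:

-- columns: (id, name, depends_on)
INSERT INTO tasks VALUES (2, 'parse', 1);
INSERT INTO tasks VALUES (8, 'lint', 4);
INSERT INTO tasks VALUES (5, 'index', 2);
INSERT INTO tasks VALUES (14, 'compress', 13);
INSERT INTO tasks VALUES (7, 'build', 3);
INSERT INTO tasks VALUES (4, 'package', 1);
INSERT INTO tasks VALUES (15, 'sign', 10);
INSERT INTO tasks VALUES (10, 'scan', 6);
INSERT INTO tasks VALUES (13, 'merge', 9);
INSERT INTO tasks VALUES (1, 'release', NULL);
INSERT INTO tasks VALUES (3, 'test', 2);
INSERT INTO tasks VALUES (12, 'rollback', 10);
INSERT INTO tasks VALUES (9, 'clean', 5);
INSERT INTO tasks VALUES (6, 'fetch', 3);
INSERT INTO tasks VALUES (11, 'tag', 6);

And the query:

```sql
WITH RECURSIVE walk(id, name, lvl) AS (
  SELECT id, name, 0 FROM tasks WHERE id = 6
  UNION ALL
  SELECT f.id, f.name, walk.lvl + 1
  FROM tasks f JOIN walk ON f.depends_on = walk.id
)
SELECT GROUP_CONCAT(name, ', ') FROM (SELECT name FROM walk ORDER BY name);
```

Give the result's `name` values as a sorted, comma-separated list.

Base: id=6 (fetch) at lvl 0.
Iteration 1: rows with depends_on in {6} -> scan (id 10, lvl 1), tag (id 11, lvl 1).
Iteration 2: rows with depends_on in {10,11} -> rollback (id 12, lvl 2), sign (id 15, lvl 2).
Iteration 3: no rows with depends_on in {12,15}; recursion stops.

fetch, rollback, scan, sign, tag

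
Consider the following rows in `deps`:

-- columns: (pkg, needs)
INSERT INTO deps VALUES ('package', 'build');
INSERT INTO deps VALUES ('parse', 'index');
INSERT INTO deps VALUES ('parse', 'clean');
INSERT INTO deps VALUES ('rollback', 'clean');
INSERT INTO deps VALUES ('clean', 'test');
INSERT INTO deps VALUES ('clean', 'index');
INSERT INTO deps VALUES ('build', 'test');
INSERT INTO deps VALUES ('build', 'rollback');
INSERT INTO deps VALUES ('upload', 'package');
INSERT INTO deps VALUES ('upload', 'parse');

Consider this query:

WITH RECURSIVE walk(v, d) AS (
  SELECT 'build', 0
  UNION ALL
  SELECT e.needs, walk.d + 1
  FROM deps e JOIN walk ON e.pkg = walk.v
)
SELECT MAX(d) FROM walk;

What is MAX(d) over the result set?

Base: (build, d=0).
Iteration 1: edges from {build} -> (rollback, d=1), (test, d=1).
Iteration 2: edges from {rollback,test} -> (clean, d=2).
Iteration 3: edges from {clean} -> (index, d=3), (test, d=3).
Iteration 4: no outgoing edges from {index,test}; recursion stops.
d values: 0, 1, 1, 2, 3, 3; the maximum is 3.

3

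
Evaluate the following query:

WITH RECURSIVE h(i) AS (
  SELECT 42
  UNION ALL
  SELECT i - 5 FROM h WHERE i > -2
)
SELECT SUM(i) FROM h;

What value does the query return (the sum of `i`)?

195

Base: i=42.
Iteration 1: 42 > -2 holds -> i = 42 - 5 = 37.
Iteration 2: 37 > -2 holds -> i = 37 - 5 = 32.
Iteration 3: 32 > -2 holds -> i = 32 - 5 = 27.
Iteration 4: 27 > -2 holds -> i = 27 - 5 = 22.
Iteration 5: 22 > -2 holds -> i = 22 - 5 = 17.
Iteration 6: 17 > -2 holds -> i = 17 - 5 = 12.
Iteration 7: 12 > -2 holds -> i = 12 - 5 = 7.
Iteration 8: 7 > -2 holds -> i = 7 - 5 = 2.
Iteration 9: 2 > -2 holds -> i = 2 - 5 = -3.
Iteration 10: -3 > -2 fails; recursion stops.
SUM(i) = 42 + 37 + 32 + 27 + 22 + 17 + 12 + 7 + 2 + -3 = 195.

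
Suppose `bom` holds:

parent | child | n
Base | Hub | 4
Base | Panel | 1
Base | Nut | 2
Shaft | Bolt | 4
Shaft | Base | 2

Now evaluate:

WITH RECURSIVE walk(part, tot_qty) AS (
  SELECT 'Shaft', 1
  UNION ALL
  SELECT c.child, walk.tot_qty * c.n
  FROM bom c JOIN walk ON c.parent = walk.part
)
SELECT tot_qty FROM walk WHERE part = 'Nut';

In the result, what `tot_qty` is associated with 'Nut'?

Base: (Shaft, tot_qty=1).
Iteration 1: components of {Shaft} -> Base = 1*2 = 2, Bolt = 1*4 = 4.
Iteration 2: components of {Base,Bolt} -> Hub = 2*4 = 8, Nut = 2*2 = 4, Panel = 2*1 = 2.
Iteration 3: no further components; recursion stops.

4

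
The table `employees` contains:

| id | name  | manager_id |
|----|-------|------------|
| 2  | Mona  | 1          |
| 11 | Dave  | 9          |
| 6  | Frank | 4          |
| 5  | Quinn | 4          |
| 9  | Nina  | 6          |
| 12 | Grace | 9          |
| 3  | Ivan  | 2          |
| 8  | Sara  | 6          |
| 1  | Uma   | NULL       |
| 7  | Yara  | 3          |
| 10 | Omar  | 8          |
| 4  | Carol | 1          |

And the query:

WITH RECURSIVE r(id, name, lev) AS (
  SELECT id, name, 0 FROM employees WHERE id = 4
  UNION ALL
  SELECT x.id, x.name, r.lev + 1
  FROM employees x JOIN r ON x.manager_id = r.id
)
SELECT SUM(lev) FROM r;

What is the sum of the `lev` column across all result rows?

Base: id=4 (Carol) at lev 0.
Iteration 1: rows with manager_id in {4} -> Quinn (id 5, lev 1), Frank (id 6, lev 1).
Iteration 2: rows with manager_id in {5,6} -> Sara (id 8, lev 2), Nina (id 9, lev 2).
Iteration 3: rows with manager_id in {8,9} -> Omar (id 10, lev 3), Dave (id 11, lev 3), Grace (id 12, lev 3).
Iteration 4: no rows with manager_id in {10,11,12}; recursion stops.
SUM(lev) = 0 + 1 + 1 + 2 + 2 + 3 + 3 + 3 = 15.

15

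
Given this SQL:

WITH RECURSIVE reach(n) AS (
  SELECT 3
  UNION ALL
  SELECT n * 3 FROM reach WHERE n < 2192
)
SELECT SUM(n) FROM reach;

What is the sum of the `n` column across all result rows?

9840

Base: n=3.
Iteration 1: 3 < 2192 holds -> n = 3 * 3 = 9.
Iteration 2: 9 < 2192 holds -> n = 9 * 3 = 27.
Iteration 3: 27 < 2192 holds -> n = 27 * 3 = 81.
Iteration 4: 81 < 2192 holds -> n = 81 * 3 = 243.
Iteration 5: 243 < 2192 holds -> n = 243 * 3 = 729.
Iteration 6: 729 < 2192 holds -> n = 729 * 3 = 2187.
Iteration 7: 2187 < 2192 holds -> n = 2187 * 3 = 6561.
Iteration 8: 6561 < 2192 fails; recursion stops.
SUM(n) = 3 + 9 + 27 + 81 + 243 + 729 + 2187 + 6561 = 9840.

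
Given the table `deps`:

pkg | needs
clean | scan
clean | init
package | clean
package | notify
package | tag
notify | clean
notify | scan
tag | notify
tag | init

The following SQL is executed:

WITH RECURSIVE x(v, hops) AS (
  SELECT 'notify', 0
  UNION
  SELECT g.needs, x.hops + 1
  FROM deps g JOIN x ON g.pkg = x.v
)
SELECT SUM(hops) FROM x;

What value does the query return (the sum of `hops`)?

6

Base: (notify, hops=0).
Iteration 1: edges from {notify} -> (clean, hops=1), (scan, hops=1).
Iteration 2: edges from {clean,scan} -> (init, hops=2), (scan, hops=2).
Iteration 3: no outgoing edges from {init,scan}; recursion stops.
SUM(hops) = 0 + 1 + 1 + 2 + 2 = 6.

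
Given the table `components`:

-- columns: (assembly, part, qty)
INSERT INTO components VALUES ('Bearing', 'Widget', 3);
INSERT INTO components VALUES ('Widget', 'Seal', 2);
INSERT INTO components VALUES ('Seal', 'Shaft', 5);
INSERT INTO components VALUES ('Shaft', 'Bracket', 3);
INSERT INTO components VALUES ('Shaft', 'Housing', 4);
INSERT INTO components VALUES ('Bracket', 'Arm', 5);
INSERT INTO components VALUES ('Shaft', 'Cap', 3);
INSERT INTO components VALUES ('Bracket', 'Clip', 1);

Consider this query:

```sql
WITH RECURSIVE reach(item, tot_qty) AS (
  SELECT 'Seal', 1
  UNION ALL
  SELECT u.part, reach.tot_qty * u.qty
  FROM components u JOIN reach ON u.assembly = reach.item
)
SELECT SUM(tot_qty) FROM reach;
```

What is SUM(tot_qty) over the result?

146

Base: (Seal, tot_qty=1).
Iteration 1: components of {Seal} -> Shaft = 1*5 = 5.
Iteration 2: components of {Shaft} -> Bracket = 5*3 = 15, Cap = 5*3 = 15, Housing = 5*4 = 20.
Iteration 3: components of {Bracket,Cap,Housing} -> Arm = 15*5 = 75, Clip = 15*1 = 15.
Iteration 4: no further components; recursion stops.
SUM(tot_qty) = 1 + 5 + 15 + 20 + 15 + 75 + 15 = 146.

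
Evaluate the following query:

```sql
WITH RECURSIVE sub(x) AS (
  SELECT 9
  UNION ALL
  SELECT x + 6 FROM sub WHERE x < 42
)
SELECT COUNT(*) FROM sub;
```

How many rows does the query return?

7

Base: x=9.
Iteration 1: 9 < 42 holds -> x = 9 + 6 = 15.
Iteration 2: 15 < 42 holds -> x = 15 + 6 = 21.
Iteration 3: 21 < 42 holds -> x = 21 + 6 = 27.
Iteration 4: 27 < 42 holds -> x = 27 + 6 = 33.
Iteration 5: 33 < 42 holds -> x = 33 + 6 = 39.
Iteration 6: 39 < 42 holds -> x = 39 + 6 = 45.
Iteration 7: 45 < 42 fails; recursion stops.
Total rows emitted: 7.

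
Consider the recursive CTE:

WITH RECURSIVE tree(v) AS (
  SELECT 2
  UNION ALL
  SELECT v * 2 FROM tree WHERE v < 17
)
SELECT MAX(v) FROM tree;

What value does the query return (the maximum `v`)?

Base: v=2.
Iteration 1: 2 < 17 holds -> v = 2 * 2 = 4.
Iteration 2: 4 < 17 holds -> v = 4 * 2 = 8.
Iteration 3: 8 < 17 holds -> v = 8 * 2 = 16.
Iteration 4: 16 < 17 holds -> v = 16 * 2 = 32.
Iteration 5: 32 < 17 fails; recursion stops.
v values: 2, 4, 8, 16, 32; the maximum is 32.

32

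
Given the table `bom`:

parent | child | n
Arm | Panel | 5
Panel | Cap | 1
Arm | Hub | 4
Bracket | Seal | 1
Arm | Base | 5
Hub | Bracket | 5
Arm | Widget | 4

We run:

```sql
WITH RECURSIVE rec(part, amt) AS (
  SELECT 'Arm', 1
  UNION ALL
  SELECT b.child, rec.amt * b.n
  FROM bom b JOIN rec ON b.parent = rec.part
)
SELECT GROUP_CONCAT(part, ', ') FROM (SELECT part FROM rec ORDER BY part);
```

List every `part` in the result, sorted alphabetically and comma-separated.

Base: (Arm, amt=1).
Iteration 1: components of {Arm} -> Base = 1*5 = 5, Hub = 1*4 = 4, Panel = 1*5 = 5, Widget = 1*4 = 4.
Iteration 2: components of {Base,Hub,Panel,Widget} -> Bracket = 4*5 = 20, Cap = 5*1 = 5.
Iteration 3: components of {Bracket,Cap} -> Seal = 20*1 = 20.
Iteration 4: no further components; recursion stops.

Arm, Base, Bracket, Cap, Hub, Panel, Seal, Widget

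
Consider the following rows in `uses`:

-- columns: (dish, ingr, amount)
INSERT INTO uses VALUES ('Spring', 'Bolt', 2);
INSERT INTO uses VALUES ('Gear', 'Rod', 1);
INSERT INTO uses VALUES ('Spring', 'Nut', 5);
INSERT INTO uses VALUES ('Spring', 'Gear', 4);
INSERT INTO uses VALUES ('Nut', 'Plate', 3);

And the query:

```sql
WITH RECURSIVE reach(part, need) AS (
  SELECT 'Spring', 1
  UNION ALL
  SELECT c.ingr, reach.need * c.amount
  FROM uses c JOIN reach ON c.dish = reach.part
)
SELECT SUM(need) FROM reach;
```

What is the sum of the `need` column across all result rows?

31

Base: (Spring, need=1).
Iteration 1: components of {Spring} -> Bolt = 1*2 = 2, Gear = 1*4 = 4, Nut = 1*5 = 5.
Iteration 2: components of {Bolt,Gear,Nut} -> Plate = 5*3 = 15, Rod = 4*1 = 4.
Iteration 3: no further components; recursion stops.
SUM(need) = 1 + 5 + 2 + 4 + 15 + 4 = 31.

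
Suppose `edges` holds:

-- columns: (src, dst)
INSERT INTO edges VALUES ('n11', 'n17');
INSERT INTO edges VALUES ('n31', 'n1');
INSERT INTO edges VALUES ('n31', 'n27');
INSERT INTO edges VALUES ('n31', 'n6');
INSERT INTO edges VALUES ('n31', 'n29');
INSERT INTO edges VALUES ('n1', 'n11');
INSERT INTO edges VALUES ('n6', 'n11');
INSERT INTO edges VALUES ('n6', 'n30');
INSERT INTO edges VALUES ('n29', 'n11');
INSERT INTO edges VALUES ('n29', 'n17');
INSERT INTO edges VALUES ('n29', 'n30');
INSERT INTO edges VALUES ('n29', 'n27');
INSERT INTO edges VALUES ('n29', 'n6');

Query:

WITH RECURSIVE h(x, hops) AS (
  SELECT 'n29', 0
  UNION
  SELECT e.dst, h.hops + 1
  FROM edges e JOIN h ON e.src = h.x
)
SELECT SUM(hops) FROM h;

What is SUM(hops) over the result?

14

Base: (n29, hops=0).
Iteration 1: edges from {n29} -> (n11, hops=1), (n17, hops=1), (n27, hops=1), (n30, hops=1), (n6, hops=1).
Iteration 2: edges from {n11,n17,n27,n30,n6} -> (n11, hops=2), (n17, hops=2), (n30, hops=2).
Iteration 3: edges from {n11,n17,n30} -> (n17, hops=3).
Iteration 4: no outgoing edges from {n17}; recursion stops.
SUM(hops) = 0 + 1 + 1 + 1 + 1 + 1 + 2 + 2 + 2 + 3 = 14.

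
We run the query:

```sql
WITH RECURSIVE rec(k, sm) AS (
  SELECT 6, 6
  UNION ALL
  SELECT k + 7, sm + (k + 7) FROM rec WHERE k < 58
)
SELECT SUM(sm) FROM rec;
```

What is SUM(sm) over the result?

Base: k=6, sm=6.
Iteration 1: 6 < 58 holds -> k = 6 + 7 = 13, sm = 6 + 13 = 19.
Iteration 2: 13 < 58 holds -> k = 13 + 7 = 20, sm = 19 + 20 = 39.
Iteration 3: 20 < 58 holds -> k = 20 + 7 = 27, sm = 39 + 27 = 66.
Iteration 4: 27 < 58 holds -> k = 27 + 7 = 34, sm = 66 + 34 = 100.
Iteration 5: 34 < 58 holds -> k = 34 + 7 = 41, sm = 100 + 41 = 141.
Iteration 6: 41 < 58 holds -> k = 41 + 7 = 48, sm = 141 + 48 = 189.
Iteration 7: 48 < 58 holds -> k = 48 + 7 = 55, sm = 189 + 55 = 244.
Iteration 8: 55 < 58 holds -> k = 55 + 7 = 62, sm = 244 + 62 = 306.
Iteration 9: 62 < 58 fails; recursion stops.
SUM(sm) = 6 + 19 + 39 + 66 + 100 + 141 + 189 + 244 + 306 = 1110.

1110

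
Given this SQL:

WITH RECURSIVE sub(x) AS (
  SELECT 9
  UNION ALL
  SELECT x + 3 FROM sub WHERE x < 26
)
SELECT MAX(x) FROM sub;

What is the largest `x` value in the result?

27

Base: x=9.
Iteration 1: 9 < 26 holds -> x = 9 + 3 = 12.
Iteration 2: 12 < 26 holds -> x = 12 + 3 = 15.
Iteration 3: 15 < 26 holds -> x = 15 + 3 = 18.
Iteration 4: 18 < 26 holds -> x = 18 + 3 = 21.
Iteration 5: 21 < 26 holds -> x = 21 + 3 = 24.
Iteration 6: 24 < 26 holds -> x = 24 + 3 = 27.
Iteration 7: 27 < 26 fails; recursion stops.
x values: 9, 12, 15, 18, 21, 24, 27; the maximum is 27.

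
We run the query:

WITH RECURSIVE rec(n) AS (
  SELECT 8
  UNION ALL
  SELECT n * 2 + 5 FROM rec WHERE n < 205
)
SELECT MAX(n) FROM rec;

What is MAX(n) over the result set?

411

Base: n=8.
Iteration 1: 8 < 205 holds -> n = 8 * 2 + 5 = 21.
Iteration 2: 21 < 205 holds -> n = 21 * 2 + 5 = 47.
Iteration 3: 47 < 205 holds -> n = 47 * 2 + 5 = 99.
Iteration 4: 99 < 205 holds -> n = 99 * 2 + 5 = 203.
Iteration 5: 203 < 205 holds -> n = 203 * 2 + 5 = 411.
Iteration 6: 411 < 205 fails; recursion stops.
n values: 8, 21, 47, 99, 203, 411; the maximum is 411.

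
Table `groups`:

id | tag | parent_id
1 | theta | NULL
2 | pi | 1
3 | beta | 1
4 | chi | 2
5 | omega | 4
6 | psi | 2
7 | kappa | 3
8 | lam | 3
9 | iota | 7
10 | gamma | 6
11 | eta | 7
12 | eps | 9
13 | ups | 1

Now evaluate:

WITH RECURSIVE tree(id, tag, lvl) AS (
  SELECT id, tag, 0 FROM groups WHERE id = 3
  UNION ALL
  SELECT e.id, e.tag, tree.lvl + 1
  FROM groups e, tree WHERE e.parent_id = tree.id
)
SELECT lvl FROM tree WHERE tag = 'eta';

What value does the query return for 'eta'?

2

Base: id=3 (beta) at lvl 0.
Iteration 1: rows with parent_id in {3} -> kappa (id 7, lvl 1), lam (id 8, lvl 1).
Iteration 2: rows with parent_id in {7,8} -> iota (id 9, lvl 2), eta (id 11, lvl 2).
Iteration 3: rows with parent_id in {9,11} -> eps (id 12, lvl 3).
Iteration 4: no rows with parent_id in {12}; recursion stops.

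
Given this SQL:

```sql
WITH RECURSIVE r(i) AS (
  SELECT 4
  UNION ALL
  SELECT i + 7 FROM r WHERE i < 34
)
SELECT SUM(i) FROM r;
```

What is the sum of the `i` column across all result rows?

129

Base: i=4.
Iteration 1: 4 < 34 holds -> i = 4 + 7 = 11.
Iteration 2: 11 < 34 holds -> i = 11 + 7 = 18.
Iteration 3: 18 < 34 holds -> i = 18 + 7 = 25.
Iteration 4: 25 < 34 holds -> i = 25 + 7 = 32.
Iteration 5: 32 < 34 holds -> i = 32 + 7 = 39.
Iteration 6: 39 < 34 fails; recursion stops.
SUM(i) = 4 + 11 + 18 + 25 + 32 + 39 = 129.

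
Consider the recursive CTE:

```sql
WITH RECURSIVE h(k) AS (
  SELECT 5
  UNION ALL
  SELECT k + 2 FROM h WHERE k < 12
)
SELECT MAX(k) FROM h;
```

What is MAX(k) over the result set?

13

Base: k=5.
Iteration 1: 5 < 12 holds -> k = 5 + 2 = 7.
Iteration 2: 7 < 12 holds -> k = 7 + 2 = 9.
Iteration 3: 9 < 12 holds -> k = 9 + 2 = 11.
Iteration 4: 11 < 12 holds -> k = 11 + 2 = 13.
Iteration 5: 13 < 12 fails; recursion stops.
k values: 5, 7, 9, 11, 13; the maximum is 13.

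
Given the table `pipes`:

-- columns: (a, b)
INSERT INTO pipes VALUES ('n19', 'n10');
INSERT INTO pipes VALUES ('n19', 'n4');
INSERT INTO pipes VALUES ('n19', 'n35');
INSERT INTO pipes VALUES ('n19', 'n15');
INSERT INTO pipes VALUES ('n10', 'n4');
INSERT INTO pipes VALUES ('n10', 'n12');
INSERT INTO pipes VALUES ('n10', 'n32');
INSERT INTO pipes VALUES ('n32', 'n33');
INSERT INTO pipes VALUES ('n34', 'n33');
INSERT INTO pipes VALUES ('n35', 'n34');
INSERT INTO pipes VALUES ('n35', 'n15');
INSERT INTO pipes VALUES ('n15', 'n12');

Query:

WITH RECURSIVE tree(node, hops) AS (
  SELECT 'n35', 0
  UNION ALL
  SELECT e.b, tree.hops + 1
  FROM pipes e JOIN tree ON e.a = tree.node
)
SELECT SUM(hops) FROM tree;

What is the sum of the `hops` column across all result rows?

6

Base: (n35, hops=0).
Iteration 1: edges from {n35} -> (n15, hops=1), (n34, hops=1).
Iteration 2: edges from {n15,n34} -> (n12, hops=2), (n33, hops=2).
Iteration 3: no outgoing edges from {n12,n33}; recursion stops.
SUM(hops) = 0 + 1 + 1 + 2 + 2 = 6.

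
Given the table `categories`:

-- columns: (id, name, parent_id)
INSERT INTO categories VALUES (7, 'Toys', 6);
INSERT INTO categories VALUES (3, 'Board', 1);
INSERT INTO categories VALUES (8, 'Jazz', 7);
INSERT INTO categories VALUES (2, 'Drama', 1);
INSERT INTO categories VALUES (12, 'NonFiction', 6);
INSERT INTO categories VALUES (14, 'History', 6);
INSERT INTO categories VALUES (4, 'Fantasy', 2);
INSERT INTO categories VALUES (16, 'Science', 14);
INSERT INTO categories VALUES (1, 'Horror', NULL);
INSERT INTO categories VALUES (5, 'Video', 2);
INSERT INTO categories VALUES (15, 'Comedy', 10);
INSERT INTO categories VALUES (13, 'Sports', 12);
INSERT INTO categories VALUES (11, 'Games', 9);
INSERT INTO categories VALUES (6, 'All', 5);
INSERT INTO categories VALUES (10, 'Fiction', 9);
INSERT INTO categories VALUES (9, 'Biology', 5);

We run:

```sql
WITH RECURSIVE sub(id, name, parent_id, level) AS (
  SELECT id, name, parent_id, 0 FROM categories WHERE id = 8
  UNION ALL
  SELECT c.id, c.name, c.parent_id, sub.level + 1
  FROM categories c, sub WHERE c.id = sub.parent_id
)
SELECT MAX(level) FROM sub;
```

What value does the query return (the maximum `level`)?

Base: id=8 (Jazz), parent_id=7, level 0.
Iteration 1: join on id=7 -> Toys (id 7, parent_id=6, level 1).
Iteration 2: join on id=6 -> All (id 6, parent_id=5, level 2).
Iteration 3: join on id=5 -> Video (id 5, parent_id=2, level 3).
Iteration 4: join on id=2 -> Drama (id 2, parent_id=1, level 4).
Iteration 5: join on id=1 -> Horror (id 1, parent_id=NULL, level 5).
Iteration 6: parent_id is NULL; no match; recursion stops.
level values: 0, 1, 2, 3, 4, 5; the maximum is 5.

5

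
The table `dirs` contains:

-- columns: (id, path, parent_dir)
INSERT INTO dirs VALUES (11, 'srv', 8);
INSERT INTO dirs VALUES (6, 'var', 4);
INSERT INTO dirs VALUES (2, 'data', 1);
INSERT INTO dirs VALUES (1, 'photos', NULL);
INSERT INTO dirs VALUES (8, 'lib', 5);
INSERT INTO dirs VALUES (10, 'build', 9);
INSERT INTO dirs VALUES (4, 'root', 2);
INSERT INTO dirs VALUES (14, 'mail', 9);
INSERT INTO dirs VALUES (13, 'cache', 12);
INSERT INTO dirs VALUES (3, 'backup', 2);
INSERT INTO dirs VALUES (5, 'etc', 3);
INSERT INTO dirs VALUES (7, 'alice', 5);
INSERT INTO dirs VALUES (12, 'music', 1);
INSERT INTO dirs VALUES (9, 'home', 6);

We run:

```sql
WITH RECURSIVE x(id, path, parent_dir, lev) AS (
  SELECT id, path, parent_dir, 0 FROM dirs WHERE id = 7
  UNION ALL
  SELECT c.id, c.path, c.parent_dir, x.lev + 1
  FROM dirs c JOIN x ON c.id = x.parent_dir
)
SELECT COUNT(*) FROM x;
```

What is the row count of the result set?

5

Base: id=7 (alice), parent_dir=5, lev 0.
Iteration 1: join on id=5 -> etc (id 5, parent_dir=3, lev 1).
Iteration 2: join on id=3 -> backup (id 3, parent_dir=2, lev 2).
Iteration 3: join on id=2 -> data (id 2, parent_dir=1, lev 3).
Iteration 4: join on id=1 -> photos (id 1, parent_dir=NULL, lev 4).
Iteration 5: parent_dir is NULL; no match; recursion stops.
Total rows emitted: 5.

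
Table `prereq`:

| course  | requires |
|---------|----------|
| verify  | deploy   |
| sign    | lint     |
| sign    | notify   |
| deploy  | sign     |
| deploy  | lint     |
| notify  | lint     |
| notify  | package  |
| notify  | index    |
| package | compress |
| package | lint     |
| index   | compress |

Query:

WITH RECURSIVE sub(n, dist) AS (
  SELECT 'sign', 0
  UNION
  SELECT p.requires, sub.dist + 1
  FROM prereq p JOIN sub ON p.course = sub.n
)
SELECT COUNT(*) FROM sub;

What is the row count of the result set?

Base: (sign, dist=0).
Iteration 1: edges from {sign} -> (lint, dist=1), (notify, dist=1).
Iteration 2: edges from {lint,notify} -> (index, dist=2), (lint, dist=2), (package, dist=2).
Iteration 3: edges from {index,lint,package} -> (compress, dist=3), (lint, dist=3). [UNION drops 1 duplicate row(s)]
Iteration 4: no outgoing edges from {compress,lint}; recursion stops.
Total rows emitted: 8.

8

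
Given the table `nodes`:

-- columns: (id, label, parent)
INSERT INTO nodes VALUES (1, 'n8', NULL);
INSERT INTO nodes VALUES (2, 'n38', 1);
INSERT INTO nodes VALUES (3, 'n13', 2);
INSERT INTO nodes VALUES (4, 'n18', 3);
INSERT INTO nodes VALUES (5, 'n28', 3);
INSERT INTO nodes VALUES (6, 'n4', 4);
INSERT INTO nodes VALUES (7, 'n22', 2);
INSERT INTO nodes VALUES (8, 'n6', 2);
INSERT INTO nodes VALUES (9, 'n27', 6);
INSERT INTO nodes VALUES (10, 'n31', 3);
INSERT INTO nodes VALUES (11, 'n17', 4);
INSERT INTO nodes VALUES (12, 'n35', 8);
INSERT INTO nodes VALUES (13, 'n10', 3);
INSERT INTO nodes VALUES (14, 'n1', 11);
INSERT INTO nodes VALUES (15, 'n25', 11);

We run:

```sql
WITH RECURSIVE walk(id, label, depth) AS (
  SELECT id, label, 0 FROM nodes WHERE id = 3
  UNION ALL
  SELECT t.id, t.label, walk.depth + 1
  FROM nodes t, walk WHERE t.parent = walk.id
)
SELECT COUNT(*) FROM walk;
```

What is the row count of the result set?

10

Base: id=3 (n13) at depth 0.
Iteration 1: rows with parent in {3} -> n18 (id 4, depth 1), n28 (id 5, depth 1), n31 (id 10, depth 1), n10 (id 13, depth 1).
Iteration 2: rows with parent in {4,5,10,13} -> n4 (id 6, depth 2), n17 (id 11, depth 2).
Iteration 3: rows with parent in {6,11} -> n27 (id 9, depth 3), n1 (id 14, depth 3), n25 (id 15, depth 3).
Iteration 4: no rows with parent in {9,14,15}; recursion stops.
Total rows emitted: 10.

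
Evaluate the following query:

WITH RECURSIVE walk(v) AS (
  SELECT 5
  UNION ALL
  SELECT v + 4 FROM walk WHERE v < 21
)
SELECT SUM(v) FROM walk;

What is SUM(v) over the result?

Base: v=5.
Iteration 1: 5 < 21 holds -> v = 5 + 4 = 9.
Iteration 2: 9 < 21 holds -> v = 9 + 4 = 13.
Iteration 3: 13 < 21 holds -> v = 13 + 4 = 17.
Iteration 4: 17 < 21 holds -> v = 17 + 4 = 21.
Iteration 5: 21 < 21 fails; recursion stops.
SUM(v) = 5 + 9 + 13 + 17 + 21 = 65.

65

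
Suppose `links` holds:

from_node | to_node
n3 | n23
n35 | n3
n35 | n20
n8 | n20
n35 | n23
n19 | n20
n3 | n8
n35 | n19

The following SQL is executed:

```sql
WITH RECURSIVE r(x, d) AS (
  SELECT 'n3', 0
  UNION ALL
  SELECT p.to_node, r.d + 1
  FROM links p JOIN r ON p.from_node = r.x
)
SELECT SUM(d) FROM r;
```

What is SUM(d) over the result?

Base: (n3, d=0).
Iteration 1: edges from {n3} -> (n23, d=1), (n8, d=1).
Iteration 2: edges from {n23,n8} -> (n20, d=2).
Iteration 3: no outgoing edges from {n20}; recursion stops.
SUM(d) = 0 + 1 + 1 + 2 = 4.

4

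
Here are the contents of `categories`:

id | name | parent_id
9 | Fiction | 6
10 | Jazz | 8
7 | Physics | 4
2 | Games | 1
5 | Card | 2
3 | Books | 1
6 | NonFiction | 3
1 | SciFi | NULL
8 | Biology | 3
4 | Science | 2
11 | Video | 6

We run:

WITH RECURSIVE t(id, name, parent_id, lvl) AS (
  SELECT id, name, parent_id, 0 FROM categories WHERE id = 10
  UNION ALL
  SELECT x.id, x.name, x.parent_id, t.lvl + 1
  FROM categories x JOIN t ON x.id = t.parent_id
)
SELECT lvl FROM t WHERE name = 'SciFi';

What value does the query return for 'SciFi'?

Base: id=10 (Jazz), parent_id=8, lvl 0.
Iteration 1: join on id=8 -> Biology (id 8, parent_id=3, lvl 1).
Iteration 2: join on id=3 -> Books (id 3, parent_id=1, lvl 2).
Iteration 3: join on id=1 -> SciFi (id 1, parent_id=NULL, lvl 3).
Iteration 4: parent_id is NULL; no match; recursion stops.

3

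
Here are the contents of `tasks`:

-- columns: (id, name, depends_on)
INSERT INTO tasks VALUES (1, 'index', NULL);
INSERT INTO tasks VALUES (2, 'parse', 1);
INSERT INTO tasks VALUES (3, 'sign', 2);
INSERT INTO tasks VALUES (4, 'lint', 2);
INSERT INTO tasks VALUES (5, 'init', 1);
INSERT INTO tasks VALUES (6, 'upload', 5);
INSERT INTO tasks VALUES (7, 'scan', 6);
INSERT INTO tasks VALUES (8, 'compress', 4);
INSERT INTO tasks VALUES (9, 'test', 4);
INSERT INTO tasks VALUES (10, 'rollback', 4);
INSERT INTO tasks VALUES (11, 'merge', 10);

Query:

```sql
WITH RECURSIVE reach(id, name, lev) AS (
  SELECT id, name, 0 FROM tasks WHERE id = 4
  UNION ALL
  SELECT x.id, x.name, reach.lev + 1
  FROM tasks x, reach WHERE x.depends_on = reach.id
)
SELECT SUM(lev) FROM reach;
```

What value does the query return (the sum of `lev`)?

5

Base: id=4 (lint) at lev 0.
Iteration 1: rows with depends_on in {4} -> compress (id 8, lev 1), test (id 9, lev 1), rollback (id 10, lev 1).
Iteration 2: rows with depends_on in {8,9,10} -> merge (id 11, lev 2).
Iteration 3: no rows with depends_on in {11}; recursion stops.
SUM(lev) = 0 + 1 + 1 + 1 + 2 = 5.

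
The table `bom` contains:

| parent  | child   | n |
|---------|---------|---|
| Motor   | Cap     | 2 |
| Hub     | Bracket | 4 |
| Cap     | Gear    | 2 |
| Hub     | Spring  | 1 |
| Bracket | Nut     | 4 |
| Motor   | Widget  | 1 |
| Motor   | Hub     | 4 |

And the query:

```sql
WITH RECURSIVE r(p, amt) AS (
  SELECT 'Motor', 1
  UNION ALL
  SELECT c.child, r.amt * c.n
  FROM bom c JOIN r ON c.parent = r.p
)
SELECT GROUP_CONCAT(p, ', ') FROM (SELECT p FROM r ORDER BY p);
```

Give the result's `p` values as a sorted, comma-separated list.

Base: (Motor, amt=1).
Iteration 1: components of {Motor} -> Cap = 1*2 = 2, Hub = 1*4 = 4, Widget = 1*1 = 1.
Iteration 2: components of {Cap,Hub,Widget} -> Bracket = 4*4 = 16, Gear = 2*2 = 4, Spring = 4*1 = 4.
Iteration 3: components of {Bracket,Gear,Spring} -> Nut = 16*4 = 64.
Iteration 4: no further components; recursion stops.

Bracket, Cap, Gear, Hub, Motor, Nut, Spring, Widget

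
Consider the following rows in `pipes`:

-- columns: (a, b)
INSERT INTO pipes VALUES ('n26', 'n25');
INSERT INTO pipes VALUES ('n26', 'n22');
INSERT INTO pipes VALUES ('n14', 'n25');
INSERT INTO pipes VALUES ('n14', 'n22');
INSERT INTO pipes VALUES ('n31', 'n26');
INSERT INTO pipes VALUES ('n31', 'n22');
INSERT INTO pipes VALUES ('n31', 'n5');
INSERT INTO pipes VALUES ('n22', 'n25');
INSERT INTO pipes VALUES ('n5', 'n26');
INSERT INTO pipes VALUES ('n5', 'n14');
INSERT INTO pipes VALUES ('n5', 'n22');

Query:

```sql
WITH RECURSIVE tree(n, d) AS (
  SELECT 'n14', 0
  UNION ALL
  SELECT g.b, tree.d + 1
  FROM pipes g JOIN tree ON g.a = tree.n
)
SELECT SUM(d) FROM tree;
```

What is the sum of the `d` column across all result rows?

Base: (n14, d=0).
Iteration 1: edges from {n14} -> (n22, d=1), (n25, d=1).
Iteration 2: edges from {n22,n25} -> (n25, d=2).
Iteration 3: no outgoing edges from {n25}; recursion stops.
SUM(d) = 0 + 1 + 1 + 2 = 4.

4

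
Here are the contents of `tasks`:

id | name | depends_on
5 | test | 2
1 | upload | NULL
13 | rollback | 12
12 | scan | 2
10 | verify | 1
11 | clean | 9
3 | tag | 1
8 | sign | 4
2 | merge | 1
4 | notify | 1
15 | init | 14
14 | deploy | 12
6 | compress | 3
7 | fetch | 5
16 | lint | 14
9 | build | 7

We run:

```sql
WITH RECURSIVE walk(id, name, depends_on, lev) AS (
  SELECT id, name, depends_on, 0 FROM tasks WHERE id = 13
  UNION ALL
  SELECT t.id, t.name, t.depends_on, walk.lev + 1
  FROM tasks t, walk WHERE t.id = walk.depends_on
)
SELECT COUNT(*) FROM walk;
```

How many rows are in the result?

4

Base: id=13 (rollback), depends_on=12, lev 0.
Iteration 1: join on id=12 -> scan (id 12, depends_on=2, lev 1).
Iteration 2: join on id=2 -> merge (id 2, depends_on=1, lev 2).
Iteration 3: join on id=1 -> upload (id 1, depends_on=NULL, lev 3).
Iteration 4: depends_on is NULL; no match; recursion stops.
Total rows emitted: 4.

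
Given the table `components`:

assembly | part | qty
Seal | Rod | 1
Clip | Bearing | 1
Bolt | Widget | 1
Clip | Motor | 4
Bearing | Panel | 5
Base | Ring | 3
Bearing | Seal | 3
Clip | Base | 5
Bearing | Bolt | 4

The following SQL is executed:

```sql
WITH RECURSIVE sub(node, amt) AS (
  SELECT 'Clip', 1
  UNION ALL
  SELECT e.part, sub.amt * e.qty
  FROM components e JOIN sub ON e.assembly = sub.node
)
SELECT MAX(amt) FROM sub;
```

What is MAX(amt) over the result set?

Base: (Clip, amt=1).
Iteration 1: components of {Clip} -> Base = 1*5 = 5, Bearing = 1*1 = 1, Motor = 1*4 = 4.
Iteration 2: components of {Base,Bearing,Motor} -> Bolt = 1*4 = 4, Panel = 1*5 = 5, Ring = 5*3 = 15, Seal = 1*3 = 3.
Iteration 3: components of {Bolt,Panel,Ring,Seal} -> Rod = 3*1 = 3, Widget = 4*1 = 4.
Iteration 4: no further components; recursion stops.
amt values: 1, 4, 5, 1, 15, 3, 4, 5, 3, 4; the maximum is 15.

15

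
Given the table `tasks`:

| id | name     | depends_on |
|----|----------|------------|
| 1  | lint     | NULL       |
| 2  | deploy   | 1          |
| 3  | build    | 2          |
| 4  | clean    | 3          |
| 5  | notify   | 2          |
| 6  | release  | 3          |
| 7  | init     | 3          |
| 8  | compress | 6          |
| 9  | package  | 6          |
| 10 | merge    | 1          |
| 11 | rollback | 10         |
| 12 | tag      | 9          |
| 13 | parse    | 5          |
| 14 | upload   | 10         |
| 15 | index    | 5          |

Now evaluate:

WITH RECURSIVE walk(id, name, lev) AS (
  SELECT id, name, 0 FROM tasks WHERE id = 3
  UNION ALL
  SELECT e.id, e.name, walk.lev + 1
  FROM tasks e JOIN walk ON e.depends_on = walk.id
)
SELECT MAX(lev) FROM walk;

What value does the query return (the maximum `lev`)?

Base: id=3 (build) at lev 0.
Iteration 1: rows with depends_on in {3} -> clean (id 4, lev 1), release (id 6, lev 1), init (id 7, lev 1).
Iteration 2: rows with depends_on in {4,6,7} -> compress (id 8, lev 2), package (id 9, lev 2).
Iteration 3: rows with depends_on in {8,9} -> tag (id 12, lev 3).
Iteration 4: no rows with depends_on in {12}; recursion stops.
lev values: 0, 1, 1, 1, 2, 2, 3; the maximum is 3.

3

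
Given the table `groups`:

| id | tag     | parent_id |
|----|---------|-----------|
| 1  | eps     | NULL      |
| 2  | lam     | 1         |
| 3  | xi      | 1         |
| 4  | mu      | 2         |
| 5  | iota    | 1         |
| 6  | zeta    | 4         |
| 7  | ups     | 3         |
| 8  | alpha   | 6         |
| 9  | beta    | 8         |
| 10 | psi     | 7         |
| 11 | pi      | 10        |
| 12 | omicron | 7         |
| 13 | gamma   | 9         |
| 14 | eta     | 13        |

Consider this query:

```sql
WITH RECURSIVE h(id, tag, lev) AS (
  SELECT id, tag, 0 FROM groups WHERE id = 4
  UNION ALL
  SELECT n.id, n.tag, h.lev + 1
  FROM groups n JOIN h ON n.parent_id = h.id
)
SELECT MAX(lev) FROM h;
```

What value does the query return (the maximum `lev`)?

5

Base: id=4 (mu) at lev 0.
Iteration 1: rows with parent_id in {4} -> zeta (id 6, lev 1).
Iteration 2: rows with parent_id in {6} -> alpha (id 8, lev 2).
Iteration 3: rows with parent_id in {8} -> beta (id 9, lev 3).
Iteration 4: rows with parent_id in {9} -> gamma (id 13, lev 4).
Iteration 5: rows with parent_id in {13} -> eta (id 14, lev 5).
Iteration 6: no rows with parent_id in {14}; recursion stops.
lev values: 0, 1, 2, 3, 4, 5; the maximum is 5.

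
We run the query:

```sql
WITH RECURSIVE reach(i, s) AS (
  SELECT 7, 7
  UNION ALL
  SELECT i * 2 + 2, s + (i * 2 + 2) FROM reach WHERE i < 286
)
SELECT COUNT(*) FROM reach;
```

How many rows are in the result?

6

Base: i=7, s=7.
Iteration 1: 7 < 286 holds -> i = 7 * 2 + 2 = 16, s = 7 + 16 = 23.
Iteration 2: 16 < 286 holds -> i = 16 * 2 + 2 = 34, s = 23 + 34 = 57.
Iteration 3: 34 < 286 holds -> i = 34 * 2 + 2 = 70, s = 57 + 70 = 127.
Iteration 4: 70 < 286 holds -> i = 70 * 2 + 2 = 142, s = 127 + 142 = 269.
Iteration 5: 142 < 286 holds -> i = 142 * 2 + 2 = 286, s = 269 + 286 = 555.
Iteration 6: 286 < 286 fails; recursion stops.
Total rows emitted: 6.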